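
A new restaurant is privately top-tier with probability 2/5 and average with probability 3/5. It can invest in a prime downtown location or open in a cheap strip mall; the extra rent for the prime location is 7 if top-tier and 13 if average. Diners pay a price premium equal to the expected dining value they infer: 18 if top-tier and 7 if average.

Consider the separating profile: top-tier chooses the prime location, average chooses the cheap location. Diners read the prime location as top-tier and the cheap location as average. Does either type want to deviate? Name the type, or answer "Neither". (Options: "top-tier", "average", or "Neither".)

Neither

The prime location pays 18; the cheap location pays 7.
top-tier: assigned the prime location, nets 18 − 7 = 11; deviating to the cheap location nets 7.
average: assigned the cheap location, nets 7; deviating to the prime location nets 18 − 13 = 5.
Both types strictly prefer their assigned action; no profitable deviation.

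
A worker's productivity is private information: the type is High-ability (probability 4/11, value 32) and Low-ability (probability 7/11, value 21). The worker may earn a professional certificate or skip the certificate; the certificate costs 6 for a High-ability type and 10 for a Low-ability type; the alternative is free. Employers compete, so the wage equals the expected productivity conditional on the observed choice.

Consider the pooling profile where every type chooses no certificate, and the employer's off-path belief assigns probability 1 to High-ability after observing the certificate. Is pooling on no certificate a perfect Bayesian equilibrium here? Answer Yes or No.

No

On path, the employer holds the prior and pays 4/11·32 + 7/11·21 = 25. Off path (the certificate), believing High-ability, it pays 32.
High-ability: no certificate nets 25; the certificate nets 32 − 6 = 26. High-ability would deviate.
Low-ability: no certificate nets 25; the certificate nets 32 − 10 = 22. Low-ability stays.
A type deviates, so pooling fails.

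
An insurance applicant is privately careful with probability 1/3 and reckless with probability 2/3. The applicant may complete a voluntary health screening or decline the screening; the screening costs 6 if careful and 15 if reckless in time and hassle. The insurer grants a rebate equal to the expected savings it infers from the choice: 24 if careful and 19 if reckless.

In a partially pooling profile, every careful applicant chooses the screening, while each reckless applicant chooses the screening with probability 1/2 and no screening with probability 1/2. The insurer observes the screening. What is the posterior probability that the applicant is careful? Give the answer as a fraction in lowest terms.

P(the screening) = (1/3)·1 + (2/3)·(1/2) = 2/3.
By Bayes' rule, P(careful | the screening) = (1/3) / (2/3) = 1/2.

1/2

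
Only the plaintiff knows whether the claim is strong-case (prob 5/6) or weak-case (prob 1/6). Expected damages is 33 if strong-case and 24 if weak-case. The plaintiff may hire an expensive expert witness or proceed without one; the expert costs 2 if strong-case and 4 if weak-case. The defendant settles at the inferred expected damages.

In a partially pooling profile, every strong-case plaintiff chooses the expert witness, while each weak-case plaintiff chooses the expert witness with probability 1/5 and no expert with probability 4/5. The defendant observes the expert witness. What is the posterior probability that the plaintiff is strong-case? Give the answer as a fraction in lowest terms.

25/26

P(the expert witness) = (5/6)·1 + (1/6)·(1/5) = 13/15.
By Bayes' rule, P(strong-case | the expert witness) = (5/6) / (13/15) = 25/26.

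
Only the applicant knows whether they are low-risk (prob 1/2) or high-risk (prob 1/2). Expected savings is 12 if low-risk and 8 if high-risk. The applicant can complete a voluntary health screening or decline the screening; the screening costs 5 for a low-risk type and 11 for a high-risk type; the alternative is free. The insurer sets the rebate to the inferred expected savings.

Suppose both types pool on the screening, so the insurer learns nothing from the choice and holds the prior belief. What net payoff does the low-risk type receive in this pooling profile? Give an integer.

Pooled rebate = 1/2·12 + 1/2·8 = 10.
low-risk pays cost 5 for the screening, so net payoff = 10 − 5 = 5.

5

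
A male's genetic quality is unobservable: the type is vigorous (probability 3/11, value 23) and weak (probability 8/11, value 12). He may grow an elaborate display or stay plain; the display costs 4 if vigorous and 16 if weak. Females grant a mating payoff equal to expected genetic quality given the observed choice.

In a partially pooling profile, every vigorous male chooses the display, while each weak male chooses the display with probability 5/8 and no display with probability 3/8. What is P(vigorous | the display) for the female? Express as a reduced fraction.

P(the display) = (3/11)·1 + (8/11)·(5/8) = 8/11.
By Bayes' rule, P(vigorous | the display) = (3/11) / (8/11) = 3/8.

3/8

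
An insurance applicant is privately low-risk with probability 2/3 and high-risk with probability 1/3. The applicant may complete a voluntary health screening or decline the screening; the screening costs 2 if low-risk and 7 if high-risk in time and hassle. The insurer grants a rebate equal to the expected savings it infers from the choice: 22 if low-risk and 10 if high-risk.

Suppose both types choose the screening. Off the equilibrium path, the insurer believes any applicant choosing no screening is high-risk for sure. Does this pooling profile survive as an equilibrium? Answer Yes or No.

On path, the insurer holds the prior and pays 2/3·22 + 1/3·10 = 18. Off path (no screening), believing high-risk, it pays 10.
low-risk: the screening nets 18 − 2 = 16; no screening nets 10. low-risk stays.
high-risk: the screening nets 18 − 7 = 11; no screening nets 10. high-risk stays.
No type deviates, so pooling is sustained.

Yes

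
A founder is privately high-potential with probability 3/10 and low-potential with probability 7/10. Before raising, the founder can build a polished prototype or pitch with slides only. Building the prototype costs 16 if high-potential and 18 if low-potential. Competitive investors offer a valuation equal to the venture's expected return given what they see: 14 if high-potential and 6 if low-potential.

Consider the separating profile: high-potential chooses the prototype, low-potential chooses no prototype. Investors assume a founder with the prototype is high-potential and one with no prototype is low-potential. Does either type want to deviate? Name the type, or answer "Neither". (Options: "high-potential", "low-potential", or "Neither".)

high-potential

The prototype pays 14; no prototype pays 6.
high-potential: assigned the prototype, nets 14 − 16 = -2; deviating to no prototype nets 6.
low-potential: assigned no prototype, nets 6; deviating to the prototype nets 14 − 18 = -4.
The high-potential type gains 8 by deviating.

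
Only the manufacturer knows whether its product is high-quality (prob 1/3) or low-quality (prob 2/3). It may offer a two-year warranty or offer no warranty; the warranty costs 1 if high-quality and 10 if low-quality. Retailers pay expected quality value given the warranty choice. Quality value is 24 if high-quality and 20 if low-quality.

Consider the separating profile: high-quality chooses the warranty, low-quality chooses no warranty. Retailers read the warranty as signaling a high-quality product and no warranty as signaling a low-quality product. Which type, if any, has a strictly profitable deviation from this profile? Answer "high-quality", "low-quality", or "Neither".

Neither

The warranty pays 24; no warranty pays 20.
high-quality: assigned the warranty, nets 24 − 1 = 23; deviating to no warranty nets 20.
low-quality: assigned no warranty, nets 20; deviating to the warranty nets 24 − 10 = 14.
Both types strictly prefer their assigned action; no profitable deviation.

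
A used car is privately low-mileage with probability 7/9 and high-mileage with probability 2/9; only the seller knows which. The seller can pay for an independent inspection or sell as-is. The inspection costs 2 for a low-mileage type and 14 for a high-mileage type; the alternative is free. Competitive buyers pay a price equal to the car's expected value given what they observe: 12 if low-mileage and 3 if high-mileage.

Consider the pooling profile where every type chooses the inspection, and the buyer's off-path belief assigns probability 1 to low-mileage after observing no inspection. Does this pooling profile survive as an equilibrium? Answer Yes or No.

On path, the buyer holds the prior and pays 7/9·12 + 2/9·3 = 10. Off path (no inspection), believing low-mileage, it pays 12.
low-mileage: the inspection nets 10 − 2 = 8; no inspection nets 12. low-mileage would deviate.
high-mileage: the inspection nets 10 − 14 = -4; no inspection nets 12. high-mileage would deviate.
A type deviates, so pooling fails.

No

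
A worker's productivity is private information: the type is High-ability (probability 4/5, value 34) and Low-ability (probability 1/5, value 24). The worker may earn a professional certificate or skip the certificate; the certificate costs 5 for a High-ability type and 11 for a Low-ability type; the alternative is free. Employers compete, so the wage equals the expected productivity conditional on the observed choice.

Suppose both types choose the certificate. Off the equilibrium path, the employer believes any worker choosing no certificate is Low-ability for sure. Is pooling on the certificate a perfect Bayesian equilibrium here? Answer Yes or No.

On path, the employer holds the prior and pays 4/5·34 + 1/5·24 = 32. Off path (no certificate), believing Low-ability, it pays 24.
High-ability: the certificate nets 32 − 5 = 27; no certificate nets 24. High-ability stays.
Low-ability: the certificate nets 32 − 11 = 21; no certificate nets 24. Low-ability would deviate.
A type deviates, so pooling fails.

No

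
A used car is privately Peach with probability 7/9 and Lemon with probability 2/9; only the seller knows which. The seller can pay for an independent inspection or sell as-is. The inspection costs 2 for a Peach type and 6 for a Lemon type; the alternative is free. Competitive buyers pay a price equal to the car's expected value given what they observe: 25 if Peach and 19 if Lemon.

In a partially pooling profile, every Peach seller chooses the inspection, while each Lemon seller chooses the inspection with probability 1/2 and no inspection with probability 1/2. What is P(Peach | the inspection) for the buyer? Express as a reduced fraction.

P(the inspection) = (7/9)·1 + (2/9)·(1/2) = 8/9.
By Bayes' rule, P(Peach | the inspection) = (7/9) / (8/9) = 7/8.

7/8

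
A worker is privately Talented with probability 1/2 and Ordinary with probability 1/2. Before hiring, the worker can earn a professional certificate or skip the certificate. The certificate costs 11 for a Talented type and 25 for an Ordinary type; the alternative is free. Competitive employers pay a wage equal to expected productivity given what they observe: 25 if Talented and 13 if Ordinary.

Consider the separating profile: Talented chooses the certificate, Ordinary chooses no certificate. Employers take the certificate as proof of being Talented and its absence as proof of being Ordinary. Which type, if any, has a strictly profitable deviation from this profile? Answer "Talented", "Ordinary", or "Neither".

The certificate pays 25; no certificate pays 13.
Talented: assigned the certificate, nets 25 − 11 = 14; deviating to no certificate nets 13.
Ordinary: assigned no certificate, nets 13; deviating to the certificate nets 25 − 25 = 0.
Both types strictly prefer their assigned action; no profitable deviation.

Neither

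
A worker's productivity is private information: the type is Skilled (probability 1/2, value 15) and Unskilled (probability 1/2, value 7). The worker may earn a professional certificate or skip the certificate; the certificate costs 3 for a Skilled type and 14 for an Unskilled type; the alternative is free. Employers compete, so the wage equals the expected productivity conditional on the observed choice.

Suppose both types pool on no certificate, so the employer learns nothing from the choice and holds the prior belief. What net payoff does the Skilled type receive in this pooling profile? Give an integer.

Pooled wage = 1/2·15 + 1/2·7 = 11.
Skilled pays no cost for no certificate, so net payoff = 11.

11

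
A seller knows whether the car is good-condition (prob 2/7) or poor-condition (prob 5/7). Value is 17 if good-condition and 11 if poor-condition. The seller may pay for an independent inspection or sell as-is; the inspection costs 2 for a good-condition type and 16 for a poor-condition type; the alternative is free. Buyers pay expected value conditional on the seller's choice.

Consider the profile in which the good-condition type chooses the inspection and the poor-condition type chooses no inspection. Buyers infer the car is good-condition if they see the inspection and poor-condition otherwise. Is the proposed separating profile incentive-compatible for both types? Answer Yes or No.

Yes

Under these beliefs, the inspection earns price 17 and no inspection earns price 11.
good-condition: the inspection nets 17 − 2 = 15; no inspection nets 11. good-condition prefers the inspection.
poor-condition: the inspection nets 17 − 16 = 1; no inspection nets 11. poor-condition prefers no inspection.
Neither type deviates, so the separating profile is an equilibrium.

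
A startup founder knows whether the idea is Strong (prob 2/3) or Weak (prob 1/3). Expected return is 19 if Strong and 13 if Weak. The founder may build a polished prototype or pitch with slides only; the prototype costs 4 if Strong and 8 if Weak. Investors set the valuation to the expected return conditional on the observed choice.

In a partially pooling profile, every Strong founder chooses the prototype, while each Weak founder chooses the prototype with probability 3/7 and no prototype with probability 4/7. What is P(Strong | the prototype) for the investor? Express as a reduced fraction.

P(the prototype) = (2/3)·1 + (1/3)·(3/7) = 17/21.
By Bayes' rule, P(Strong | the prototype) = (2/3) / (17/21) = 14/17.

14/17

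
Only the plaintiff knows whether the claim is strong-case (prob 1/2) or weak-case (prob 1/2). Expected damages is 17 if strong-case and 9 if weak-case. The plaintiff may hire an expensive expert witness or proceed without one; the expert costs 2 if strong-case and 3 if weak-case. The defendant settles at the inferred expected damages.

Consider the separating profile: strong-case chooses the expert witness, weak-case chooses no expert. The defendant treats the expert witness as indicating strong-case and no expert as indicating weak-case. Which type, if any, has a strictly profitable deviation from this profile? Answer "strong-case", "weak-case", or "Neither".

weak-case

The expert witness pays 17; no expert pays 9.
strong-case: assigned the expert witness, nets 17 − 2 = 15; deviating to no expert nets 9.
weak-case: assigned no expert, nets 9; deviating to the expert witness nets 17 − 3 = 14.
The weak-case type gains 5 by deviating.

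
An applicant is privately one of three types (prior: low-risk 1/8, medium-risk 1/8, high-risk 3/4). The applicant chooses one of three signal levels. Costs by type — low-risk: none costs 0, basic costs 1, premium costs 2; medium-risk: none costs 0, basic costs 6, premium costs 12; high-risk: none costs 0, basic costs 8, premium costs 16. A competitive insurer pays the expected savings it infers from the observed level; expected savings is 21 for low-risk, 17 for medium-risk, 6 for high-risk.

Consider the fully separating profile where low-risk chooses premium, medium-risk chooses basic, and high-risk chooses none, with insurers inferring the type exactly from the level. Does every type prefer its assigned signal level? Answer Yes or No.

No

Separating rebates: premium → 21, basic → 17, none → 6.
low-risk (assigned premium): none: 6 − 0 = 6; basic: 17 − 1 = 16; premium: 21 − 2 = 19. low-risk stays.
medium-risk (assigned basic): none: 6 − 0 = 6; basic: 17 − 6 = 11; premium: 21 − 12 = 9. medium-risk stays.
high-risk (assigned none): none: 6 − 0 = 6; basic: 17 − 8 = 9; premium: 21 − 16 = 5. high-risk prefers basic.
At least one type deviates; the separating profile fails.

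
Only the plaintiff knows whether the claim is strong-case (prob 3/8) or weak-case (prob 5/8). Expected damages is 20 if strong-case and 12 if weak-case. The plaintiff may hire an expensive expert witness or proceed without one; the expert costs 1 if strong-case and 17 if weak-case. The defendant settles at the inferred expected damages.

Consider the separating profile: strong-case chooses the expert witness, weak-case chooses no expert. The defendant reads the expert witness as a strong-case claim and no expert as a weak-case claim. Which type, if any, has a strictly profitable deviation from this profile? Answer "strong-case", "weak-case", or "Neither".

The expert witness pays 20; no expert pays 12.
strong-case: assigned the expert witness, nets 20 − 1 = 19; deviating to no expert nets 12.
weak-case: assigned no expert, nets 12; deviating to the expert witness nets 20 − 17 = 3.
Both types strictly prefer their assigned action; no profitable deviation.

Neither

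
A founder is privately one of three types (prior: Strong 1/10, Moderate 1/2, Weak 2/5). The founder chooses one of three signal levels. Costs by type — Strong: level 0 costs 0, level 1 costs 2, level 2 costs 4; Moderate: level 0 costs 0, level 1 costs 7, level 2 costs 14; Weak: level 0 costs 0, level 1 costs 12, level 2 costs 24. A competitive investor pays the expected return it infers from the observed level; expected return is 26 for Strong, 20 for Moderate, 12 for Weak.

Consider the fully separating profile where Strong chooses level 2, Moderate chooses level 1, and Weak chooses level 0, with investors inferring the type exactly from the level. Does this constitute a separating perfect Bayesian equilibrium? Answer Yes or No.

Separating valuations: level 2 → 26, level 1 → 20, level 0 → 12.
Strong (assigned level 2): level 0: 12 − 0 = 12; level 1: 20 − 2 = 18; level 2: 26 − 4 = 22. Strong stays.
Moderate (assigned level 1): level 0: 12 − 0 = 12; level 1: 20 − 7 = 13; level 2: 26 − 14 = 12. Moderate stays.
Weak (assigned level 0): level 0: 12 − 0 = 12; level 1: 20 − 12 = 8; level 2: 26 − 24 = 2. Weak stays.
Every type prefers its assigned level; separation holds.

Yes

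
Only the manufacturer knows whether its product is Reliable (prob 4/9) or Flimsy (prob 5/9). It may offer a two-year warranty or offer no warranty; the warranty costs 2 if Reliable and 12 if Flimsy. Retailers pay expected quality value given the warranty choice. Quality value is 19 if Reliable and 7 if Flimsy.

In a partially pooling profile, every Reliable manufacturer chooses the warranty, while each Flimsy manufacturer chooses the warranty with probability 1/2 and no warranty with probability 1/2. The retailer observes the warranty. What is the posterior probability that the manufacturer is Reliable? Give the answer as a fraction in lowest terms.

P(the warranty) = (4/9)·1 + (5/9)·(1/2) = 13/18.
By Bayes' rule, P(Reliable | the warranty) = (4/9) / (13/18) = 8/13.

8/13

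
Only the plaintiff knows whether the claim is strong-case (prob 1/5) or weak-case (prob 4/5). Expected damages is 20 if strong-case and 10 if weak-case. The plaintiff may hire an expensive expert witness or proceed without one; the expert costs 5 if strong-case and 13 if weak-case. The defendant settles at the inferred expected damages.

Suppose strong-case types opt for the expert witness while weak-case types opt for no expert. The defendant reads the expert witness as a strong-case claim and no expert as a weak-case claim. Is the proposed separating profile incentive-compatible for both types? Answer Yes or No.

Under these beliefs, the expert witness earns settlement 20 and no expert earns settlement 10.
strong-case: the expert witness nets 20 − 5 = 15; no expert nets 10. strong-case prefers the expert witness.
weak-case: the expert witness nets 20 − 13 = 7; no expert nets 10. weak-case prefers no expert.
Neither type deviates, so the separating profile is an equilibrium.

Yes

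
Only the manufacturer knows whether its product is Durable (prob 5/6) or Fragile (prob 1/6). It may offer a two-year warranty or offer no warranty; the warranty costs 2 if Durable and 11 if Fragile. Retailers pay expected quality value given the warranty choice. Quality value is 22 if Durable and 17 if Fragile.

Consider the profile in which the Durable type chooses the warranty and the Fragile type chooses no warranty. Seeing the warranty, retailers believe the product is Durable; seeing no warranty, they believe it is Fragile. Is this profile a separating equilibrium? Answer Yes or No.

Yes

Under these beliefs, the warranty earns price 22 and no warranty earns price 17.
Durable: the warranty nets 22 − 2 = 20; no warranty nets 17. Durable prefers the warranty.
Fragile: the warranty nets 22 − 11 = 11; no warranty nets 17. Fragile prefers no warranty.
Neither type deviates, so the separating profile is an equilibrium.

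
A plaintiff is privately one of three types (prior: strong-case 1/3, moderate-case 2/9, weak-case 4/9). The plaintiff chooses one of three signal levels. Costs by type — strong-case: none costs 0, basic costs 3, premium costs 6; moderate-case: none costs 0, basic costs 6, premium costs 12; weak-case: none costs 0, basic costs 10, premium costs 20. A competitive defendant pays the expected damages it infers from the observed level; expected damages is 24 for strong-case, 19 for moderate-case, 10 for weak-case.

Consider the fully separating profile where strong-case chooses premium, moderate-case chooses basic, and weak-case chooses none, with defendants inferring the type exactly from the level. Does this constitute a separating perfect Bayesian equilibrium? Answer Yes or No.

Separating settlements: premium → 24, basic → 19, none → 10.
strong-case (assigned premium): none: 10 − 0 = 10; basic: 19 − 3 = 16; premium: 24 − 6 = 18. strong-case stays.
moderate-case (assigned basic): none: 10 − 0 = 10; basic: 19 − 6 = 13; premium: 24 − 12 = 12. moderate-case stays.
weak-case (assigned none): none: 10 − 0 = 10; basic: 19 − 10 = 9; premium: 24 − 20 = 4. weak-case stays.
Every type prefers its assigned level; separation holds.

Yes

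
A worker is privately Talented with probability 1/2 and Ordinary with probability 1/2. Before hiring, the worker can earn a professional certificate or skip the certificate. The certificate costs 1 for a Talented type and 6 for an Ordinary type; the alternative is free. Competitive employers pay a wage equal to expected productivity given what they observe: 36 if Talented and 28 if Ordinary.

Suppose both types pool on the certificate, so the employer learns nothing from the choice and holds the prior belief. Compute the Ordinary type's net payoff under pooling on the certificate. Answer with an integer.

26

Pooled wage = 1/2·36 + 1/2·28 = 32.
Ordinary pays cost 6 for the certificate, so net payoff = 32 − 6 = 26.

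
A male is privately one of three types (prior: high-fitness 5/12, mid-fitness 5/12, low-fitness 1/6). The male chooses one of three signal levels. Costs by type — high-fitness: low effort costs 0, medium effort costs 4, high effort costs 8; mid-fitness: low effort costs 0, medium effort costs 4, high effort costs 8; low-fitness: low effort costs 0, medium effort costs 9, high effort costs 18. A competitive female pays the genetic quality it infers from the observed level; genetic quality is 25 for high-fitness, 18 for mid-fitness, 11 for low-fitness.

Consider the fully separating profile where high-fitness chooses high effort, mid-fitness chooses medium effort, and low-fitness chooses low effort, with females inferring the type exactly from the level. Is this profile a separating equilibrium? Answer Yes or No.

Separating mating payoffs: high effort → 25, medium effort → 18, low effort → 11.
high-fitness (assigned high effort): low effort: 11 − 0 = 11; medium effort: 18 − 4 = 14; high effort: 25 − 8 = 17. high-fitness stays.
mid-fitness (assigned medium effort): low effort: 11 − 0 = 11; medium effort: 18 − 4 = 14; high effort: 25 − 8 = 17. mid-fitness prefers high effort.
low-fitness (assigned low effort): low effort: 11 − 0 = 11; medium effort: 18 − 9 = 9; high effort: 25 − 18 = 7. low-fitness stays.
At least one type deviates; the separating profile fails.

No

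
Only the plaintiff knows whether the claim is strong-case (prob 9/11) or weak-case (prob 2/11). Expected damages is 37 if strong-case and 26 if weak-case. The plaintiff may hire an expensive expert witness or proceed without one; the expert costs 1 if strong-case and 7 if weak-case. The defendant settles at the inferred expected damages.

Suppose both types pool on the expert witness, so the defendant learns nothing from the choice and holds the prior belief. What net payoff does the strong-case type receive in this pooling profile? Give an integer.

Pooled settlement = 9/11·37 + 2/11·26 = 35.
strong-case pays cost 1 for the expert witness, so net payoff = 35 − 1 = 34.

34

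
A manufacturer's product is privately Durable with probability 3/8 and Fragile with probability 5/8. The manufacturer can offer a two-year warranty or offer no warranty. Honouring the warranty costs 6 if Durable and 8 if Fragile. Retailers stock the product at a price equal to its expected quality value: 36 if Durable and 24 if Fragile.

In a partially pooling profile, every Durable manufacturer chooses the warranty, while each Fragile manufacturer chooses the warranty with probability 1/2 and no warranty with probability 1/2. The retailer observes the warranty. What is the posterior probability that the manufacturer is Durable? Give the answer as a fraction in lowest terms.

P(the warranty) = (3/8)·1 + (5/8)·(1/2) = 11/16.
By Bayes' rule, P(Durable | the warranty) = (3/8) / (11/16) = 6/11.

6/11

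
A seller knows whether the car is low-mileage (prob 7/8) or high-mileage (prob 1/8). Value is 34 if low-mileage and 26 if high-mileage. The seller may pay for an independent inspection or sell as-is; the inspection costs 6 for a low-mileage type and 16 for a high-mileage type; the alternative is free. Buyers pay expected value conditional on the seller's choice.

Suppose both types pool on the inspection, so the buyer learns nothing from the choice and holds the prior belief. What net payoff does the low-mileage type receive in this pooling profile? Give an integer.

27

Pooled price = 7/8·34 + 1/8·26 = 33.
low-mileage pays cost 6 for the inspection, so net payoff = 33 − 6 = 27.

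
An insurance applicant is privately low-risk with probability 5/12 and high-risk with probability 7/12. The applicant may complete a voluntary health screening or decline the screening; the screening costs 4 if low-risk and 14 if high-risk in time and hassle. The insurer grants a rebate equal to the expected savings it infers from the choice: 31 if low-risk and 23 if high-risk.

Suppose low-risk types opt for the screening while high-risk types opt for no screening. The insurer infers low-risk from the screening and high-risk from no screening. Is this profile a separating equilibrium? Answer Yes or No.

Yes

Under these beliefs, the screening earns rebate 31 and no screening earns rebate 23.
low-risk: the screening nets 31 − 4 = 27; no screening nets 23. low-risk prefers the screening.
high-risk: the screening nets 31 − 14 = 17; no screening nets 23. high-risk prefers no screening.
Neither type deviates, so the separating profile is an equilibrium.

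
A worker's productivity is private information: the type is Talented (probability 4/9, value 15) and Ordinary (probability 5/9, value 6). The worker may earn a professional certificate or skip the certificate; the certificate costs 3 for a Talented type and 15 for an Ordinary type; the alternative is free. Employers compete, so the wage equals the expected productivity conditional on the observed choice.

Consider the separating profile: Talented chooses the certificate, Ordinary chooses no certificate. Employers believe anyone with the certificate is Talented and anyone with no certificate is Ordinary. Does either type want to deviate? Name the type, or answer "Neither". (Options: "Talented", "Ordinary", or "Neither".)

Neither

The certificate pays 15; no certificate pays 6.
Talented: assigned the certificate, nets 15 − 3 = 12; deviating to no certificate nets 6.
Ordinary: assigned no certificate, nets 6; deviating to the certificate nets 15 − 15 = 0.
Both types strictly prefer their assigned action; no profitable deviation.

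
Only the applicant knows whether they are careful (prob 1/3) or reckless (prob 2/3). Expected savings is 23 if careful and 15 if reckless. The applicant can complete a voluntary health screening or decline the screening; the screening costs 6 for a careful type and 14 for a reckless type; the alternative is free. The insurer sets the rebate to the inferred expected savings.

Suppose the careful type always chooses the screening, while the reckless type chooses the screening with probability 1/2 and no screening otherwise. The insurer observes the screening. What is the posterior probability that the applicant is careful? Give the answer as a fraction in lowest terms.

1/2

P(the screening) = (1/3)·1 + (2/3)·(1/2) = 2/3.
By Bayes' rule, P(careful | the screening) = (1/3) / (2/3) = 1/2.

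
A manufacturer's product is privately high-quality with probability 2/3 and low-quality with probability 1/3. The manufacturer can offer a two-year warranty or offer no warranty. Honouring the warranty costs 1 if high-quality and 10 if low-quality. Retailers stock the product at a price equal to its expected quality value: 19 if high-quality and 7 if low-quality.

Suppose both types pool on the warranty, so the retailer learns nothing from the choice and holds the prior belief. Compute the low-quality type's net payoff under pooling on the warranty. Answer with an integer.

5

Pooled price = 2/3·19 + 1/3·7 = 15.
low-quality pays cost 10 for the warranty, so net payoff = 15 − 10 = 5.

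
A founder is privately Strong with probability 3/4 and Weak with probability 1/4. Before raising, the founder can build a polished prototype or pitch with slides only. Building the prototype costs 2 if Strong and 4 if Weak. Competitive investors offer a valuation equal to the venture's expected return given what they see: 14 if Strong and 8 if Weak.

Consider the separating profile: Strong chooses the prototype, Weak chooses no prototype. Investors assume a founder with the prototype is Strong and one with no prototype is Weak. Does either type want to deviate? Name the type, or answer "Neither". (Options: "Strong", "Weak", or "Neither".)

Weak

The prototype pays 14; no prototype pays 8.
Strong: assigned the prototype, nets 14 − 2 = 12; deviating to no prototype nets 8.
Weak: assigned no prototype, nets 8; deviating to the prototype nets 14 − 4 = 10.
The Weak type gains 2 by deviating.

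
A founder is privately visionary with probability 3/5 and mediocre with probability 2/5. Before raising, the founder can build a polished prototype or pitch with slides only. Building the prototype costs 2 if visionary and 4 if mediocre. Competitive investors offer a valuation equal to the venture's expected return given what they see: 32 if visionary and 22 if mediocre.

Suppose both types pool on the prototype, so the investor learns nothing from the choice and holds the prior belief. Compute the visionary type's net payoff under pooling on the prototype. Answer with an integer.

Pooled valuation = 3/5·32 + 2/5·22 = 28.
visionary pays cost 2 for the prototype, so net payoff = 28 − 2 = 26.

26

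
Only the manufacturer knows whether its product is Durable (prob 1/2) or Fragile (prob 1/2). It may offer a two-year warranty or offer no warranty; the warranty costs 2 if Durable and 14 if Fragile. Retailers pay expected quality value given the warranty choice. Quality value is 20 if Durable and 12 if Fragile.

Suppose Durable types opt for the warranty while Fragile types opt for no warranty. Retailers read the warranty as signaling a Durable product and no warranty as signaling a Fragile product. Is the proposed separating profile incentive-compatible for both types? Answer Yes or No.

Yes

Under these beliefs, the warranty earns price 20 and no warranty earns price 12.
Durable: the warranty nets 20 − 2 = 18; no warranty nets 12. Durable prefers the warranty.
Fragile: the warranty nets 20 − 14 = 6; no warranty nets 12. Fragile prefers no warranty.
Neither type deviates, so the separating profile is an equilibrium.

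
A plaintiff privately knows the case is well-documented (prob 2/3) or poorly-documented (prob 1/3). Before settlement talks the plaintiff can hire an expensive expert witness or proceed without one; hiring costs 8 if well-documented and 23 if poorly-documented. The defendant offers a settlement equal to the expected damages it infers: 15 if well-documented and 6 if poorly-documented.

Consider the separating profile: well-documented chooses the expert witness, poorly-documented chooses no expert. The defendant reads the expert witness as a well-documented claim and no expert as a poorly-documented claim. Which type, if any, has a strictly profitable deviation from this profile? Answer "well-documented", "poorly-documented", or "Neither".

The expert witness pays 15; no expert pays 6.
well-documented: assigned the expert witness, nets 15 − 8 = 7; deviating to no expert nets 6.
poorly-documented: assigned no expert, nets 6; deviating to the expert witness nets 15 − 23 = -8.
Both types strictly prefer their assigned action; no profitable deviation.

Neither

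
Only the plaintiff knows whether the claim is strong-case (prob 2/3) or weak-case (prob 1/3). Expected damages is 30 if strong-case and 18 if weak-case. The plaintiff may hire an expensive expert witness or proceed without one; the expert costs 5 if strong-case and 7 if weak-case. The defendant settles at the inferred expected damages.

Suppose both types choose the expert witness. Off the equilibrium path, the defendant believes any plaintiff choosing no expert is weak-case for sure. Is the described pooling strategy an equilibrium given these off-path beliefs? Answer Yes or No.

Yes

On path, the defendant holds the prior and pays 2/3·30 + 1/3·18 = 26. Off path (no expert), believing weak-case, it pays 18.
strong-case: the expert witness nets 26 − 5 = 21; no expert nets 18. strong-case stays.
weak-case: the expert witness nets 26 − 7 = 19; no expert nets 18. weak-case stays.
No type deviates, so pooling is sustained.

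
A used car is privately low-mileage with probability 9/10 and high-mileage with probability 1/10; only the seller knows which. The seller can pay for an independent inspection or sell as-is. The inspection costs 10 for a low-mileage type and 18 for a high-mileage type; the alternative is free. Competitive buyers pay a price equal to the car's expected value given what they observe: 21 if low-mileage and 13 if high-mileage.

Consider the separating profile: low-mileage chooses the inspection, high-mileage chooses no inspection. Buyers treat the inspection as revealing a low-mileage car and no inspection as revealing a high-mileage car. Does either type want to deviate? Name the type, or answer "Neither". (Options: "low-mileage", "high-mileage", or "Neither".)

low-mileage

The inspection pays 21; no inspection pays 13.
low-mileage: assigned the inspection, nets 21 − 10 = 11; deviating to no inspection nets 13.
high-mileage: assigned no inspection, nets 13; deviating to the inspection nets 21 − 18 = 3.
The low-mileage type gains 2 by deviating.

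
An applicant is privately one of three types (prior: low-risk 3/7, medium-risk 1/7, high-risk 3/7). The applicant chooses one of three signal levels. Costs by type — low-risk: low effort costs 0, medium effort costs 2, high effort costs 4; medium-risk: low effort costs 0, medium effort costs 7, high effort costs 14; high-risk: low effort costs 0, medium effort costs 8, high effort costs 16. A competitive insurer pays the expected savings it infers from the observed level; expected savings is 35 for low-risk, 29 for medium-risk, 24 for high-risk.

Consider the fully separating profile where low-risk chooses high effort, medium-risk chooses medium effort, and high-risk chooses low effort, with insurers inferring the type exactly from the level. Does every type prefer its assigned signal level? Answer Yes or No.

Separating rebates: high effort → 35, medium effort → 29, low effort → 24.
low-risk (assigned high effort): low effort: 24 − 0 = 24; medium effort: 29 − 2 = 27; high effort: 35 − 4 = 31. low-risk stays.
medium-risk (assigned medium effort): low effort: 24 − 0 = 24; medium effort: 29 − 7 = 22; high effort: 35 − 14 = 21. medium-risk prefers low effort.
high-risk (assigned low effort): low effort: 24 − 0 = 24; medium effort: 29 − 8 = 21; high effort: 35 − 16 = 19. high-risk stays.
At least one type deviates; the separating profile fails.

No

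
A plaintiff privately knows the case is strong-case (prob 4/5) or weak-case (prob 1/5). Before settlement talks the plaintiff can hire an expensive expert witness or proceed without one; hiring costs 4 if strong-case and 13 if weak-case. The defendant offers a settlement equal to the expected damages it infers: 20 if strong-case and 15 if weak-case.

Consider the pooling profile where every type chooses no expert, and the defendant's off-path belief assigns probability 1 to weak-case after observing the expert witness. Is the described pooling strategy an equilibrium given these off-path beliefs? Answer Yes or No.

On path, the defendant holds the prior and pays 4/5·20 + 1/5·15 = 19. Off path (the expert witness), believing weak-case, it pays 15.
strong-case: no expert nets 19; the expert witness nets 15 − 4 = 11. strong-case stays.
weak-case: no expert nets 19; the expert witness nets 15 − 13 = 2. weak-case stays.
No type deviates, so pooling is sustained.

Yes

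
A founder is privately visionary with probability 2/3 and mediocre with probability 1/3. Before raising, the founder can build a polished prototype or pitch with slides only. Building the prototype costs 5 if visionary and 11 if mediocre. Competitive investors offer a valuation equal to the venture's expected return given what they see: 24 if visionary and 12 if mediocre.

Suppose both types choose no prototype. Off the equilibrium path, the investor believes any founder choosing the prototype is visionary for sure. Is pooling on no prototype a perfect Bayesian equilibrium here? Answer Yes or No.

Yes

On path, the investor holds the prior and pays 2/3·24 + 1/3·12 = 20. Off path (the prototype), believing visionary, it pays 24.
visionary: no prototype nets 20; the prototype nets 24 − 5 = 19. visionary stays.
mediocre: no prototype nets 20; the prototype nets 24 − 11 = 13. mediocre stays.
No type deviates, so pooling is sustained.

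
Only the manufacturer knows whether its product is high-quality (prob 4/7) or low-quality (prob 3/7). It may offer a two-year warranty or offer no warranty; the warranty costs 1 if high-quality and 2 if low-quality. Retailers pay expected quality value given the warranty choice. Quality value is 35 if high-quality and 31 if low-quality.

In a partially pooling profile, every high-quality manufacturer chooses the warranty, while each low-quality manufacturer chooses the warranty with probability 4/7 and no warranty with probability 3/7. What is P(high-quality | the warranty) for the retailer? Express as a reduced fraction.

7/10

P(the warranty) = (4/7)·1 + (3/7)·(4/7) = 40/49.
By Bayes' rule, P(high-quality | the warranty) = (4/7) / (40/49) = 7/10.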